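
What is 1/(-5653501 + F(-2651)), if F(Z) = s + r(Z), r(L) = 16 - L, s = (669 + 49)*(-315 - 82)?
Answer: -1/5935880 ≈ -1.6847e-7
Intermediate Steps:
s = -285046 (s = 718*(-397) = -285046)
F(Z) = -285030 - Z (F(Z) = -285046 + (16 - Z) = -285030 - Z)
1/(-5653501 + F(-2651)) = 1/(-5653501 + (-285030 - 1*(-2651))) = 1/(-5653501 + (-285030 + 2651)) = 1/(-5653501 - 282379) = 1/(-5935880) = -1/5935880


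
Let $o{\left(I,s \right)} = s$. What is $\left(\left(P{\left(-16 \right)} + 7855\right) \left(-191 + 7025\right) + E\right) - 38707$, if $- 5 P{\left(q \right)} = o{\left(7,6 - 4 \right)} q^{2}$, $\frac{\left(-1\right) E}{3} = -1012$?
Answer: $\frac{264727987}{5} \approx 5.2946 \cdot 10^{7}$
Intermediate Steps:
$E = 3036$ ($E = \left(-3\right) \left(-1012\right) = 3036$)
$P{\left(q \right)} = - \frac{2 q^{2}}{5}$ ($P{\left(q \right)} = - \frac{\left(6 - 4\right) q^{2}}{5} = - \frac{2 q^{2}}{5}$)
$\left(\left(P{\left(-16 \right)} + 7855\right) \left(-191 + 7025\right) + E\right) - 38707 = \left(\left(- \frac{2 \left(-16\right)^{2}}{5} + 7855\right) \left(-191 + 7025\right) + 3036\right) - 38707 = \left(\left(\left(- \frac{2}{5}\right) 256 + 7855\right) 6834 + 3036\right) - 38707 = \left(\left(- \frac{512}{5} + 7855\right) 6834 + 3036\right) - 38707 = \left(\frac{38763}{5} \cdot 6834 + 3036\right) - 38707 = \left(\frac{264906342}{5} + 3036\right) - 38707 = \frac{264921522}{5} - 38707 = \frac{264727987}{5}$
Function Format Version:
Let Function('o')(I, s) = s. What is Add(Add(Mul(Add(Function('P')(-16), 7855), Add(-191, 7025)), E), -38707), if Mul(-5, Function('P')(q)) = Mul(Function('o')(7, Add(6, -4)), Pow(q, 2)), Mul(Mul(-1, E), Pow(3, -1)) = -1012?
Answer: Rational(264727987, 5) ≈ 5.2946e+7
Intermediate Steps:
E = 3036 (E = Mul(-3, -1012) = 3036)
Function('P')(q) = Mul(Rational(-2, 5), Pow(q, 2)) (Function('P')(q) = Mul(Rational(-1, 5), Mul(Add(6, -4), Pow(q, 2))) = Mul(Rational(-1, 5), Mul(2, Pow(q, 2))) = Mul(Rational(-2, 5), Pow(q, 2)))
Add(Add(Mul(Add(Function('P')(-16), 7855), Add(-191, 7025)), E), -38707) = Add(Add(Mul(Add(Mul(Rational(-2, 5), Pow(-16, 2)), 7855), Add(-191, 7025)), 3036), -38707) = Add(Add(Mul(Add(Mul(Rational(-2, 5), 256), 7855), 6834), 3036), -38707) = Add(Add(Mul(Add(Rational(-512, 5), 7855), 6834), 3036), -38707) = Add(Add(Mul(Rational(38763, 5), 6834), 3036), -38707) = Add(Add(Rational(264906342, 5), 3036), -38707) = Add(Rational(264921522, 5), -38707) = Rational(264727987, 5)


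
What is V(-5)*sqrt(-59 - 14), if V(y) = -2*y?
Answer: 10*I*sqrt(73) ≈ 85.44*I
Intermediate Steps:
V(-5)*sqrt(-59 - 14) = (-2*(-5))*sqrt(-59 - 14) = 10*sqrt(-73) = 10*(I*sqrt(73)) = 10*I*sqrt(73)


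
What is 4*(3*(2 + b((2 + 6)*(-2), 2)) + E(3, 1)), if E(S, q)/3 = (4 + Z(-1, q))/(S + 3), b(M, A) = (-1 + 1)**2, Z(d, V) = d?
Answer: 30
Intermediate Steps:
b(M, A) = 0 (b(M, A) = 0**2 = 0)
E(S, q) = 9/(3 + S) (E(S, q) = 3*((4 - 1)/(S + 3)) = 3*(3/(3 + S)) = 9/(3 + S))
4*(3*(2 + b((2 + 6)*(-2), 2)) + E(3, 1)) = 4*(3*(2 + 0) + 9/(3 + 3)) = 4*(3*2 + 9/6) = 4*(6 + 9*(1/6)) = 4*(6 + 3/2) = 4*(15/2) = 30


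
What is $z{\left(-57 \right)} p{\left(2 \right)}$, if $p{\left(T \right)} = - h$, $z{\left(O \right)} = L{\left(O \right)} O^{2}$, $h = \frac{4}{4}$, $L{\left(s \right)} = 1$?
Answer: $-3249$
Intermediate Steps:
$h = 1$ ($h = 4 \cdot \frac{1}{4} = 1$)
$z{\left(O \right)} = O^{2}$ ($z{\left(O \right)} = 1 O^{2} = O^{2}$)
$p{\left(T \right)} = -1$ ($p{\left(T \right)} = \left(-1\right) 1 = -1$)
$z{\left(-57 \right)} p{\left(2 \right)} = \left(-57\right)^{2} \left(-1\right) = 3249 \left(-1\right) = -3249$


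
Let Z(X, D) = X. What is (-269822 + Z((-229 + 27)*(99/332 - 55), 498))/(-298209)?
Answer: 42956191/49502694 ≈ 0.86775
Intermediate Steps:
(-269822 + Z((-229 + 27)*(99/332 - 55), 498))/(-298209) = (-269822 + (-229 + 27)*(99/332 - 55))/(-298209) = (-269822 - 202*(99*(1/332) - 55))*(-1/298209) = (-269822 - 202*(99/332 - 55))*(-1/298209) = (-269822 - 202*(-18161/332))*(-1/298209) = (-269822 + 1834261/166)*(-1/298209) = -42956191/166*(-1/298209) = 42956191/49502694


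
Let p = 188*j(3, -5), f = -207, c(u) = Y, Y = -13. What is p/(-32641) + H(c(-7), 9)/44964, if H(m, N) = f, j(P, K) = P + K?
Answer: 1127753/163074436 ≈ 0.0069156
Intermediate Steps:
c(u) = -13
j(P, K) = K + P
p = -376 (p = 188*(-5 + 3) = 188*(-2) = -376)
H(m, N) = -207
p/(-32641) + H(c(-7), 9)/44964 = -376/(-32641) - 207/44964 = -376*(-1/32641) - 207*1/44964 = 376/32641 - 23/4996 = 1127753/163074436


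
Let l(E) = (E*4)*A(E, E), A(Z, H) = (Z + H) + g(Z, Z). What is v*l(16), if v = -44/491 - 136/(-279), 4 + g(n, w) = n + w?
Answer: 69760000/45663 ≈ 1527.7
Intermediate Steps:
g(n, w) = -4 + n + w (g(n, w) = -4 + (n + w) = -4 + n + w)
A(Z, H) = -4 + H + 3*Z (A(Z, H) = (Z + H) + (-4 + Z + Z) = (H + Z) + (-4 + 2*Z) = -4 + H + 3*Z)
v = 54500/136989 (v = -44*1/491 - 136*(-1/279) = -44/491 + 136/279 = 54500/136989 ≈ 0.39784)
l(E) = 4*E*(-4 + 4*E) (l(E) = (E*4)*(-4 + E + 3*E) = (4*E)*(-4 + 4*E) = 4*E*(-4 + 4*E))
v*l(16) = 54500*(16*16*(-1 + 16))/136989 = 54500*(16*16*15)/136989 = (54500/136989)*3840 = 69760000/45663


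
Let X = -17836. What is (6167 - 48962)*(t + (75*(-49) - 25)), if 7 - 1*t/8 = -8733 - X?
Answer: 3272448060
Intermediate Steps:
t = -72768 (t = 56 - 8*(-8733 - 1*(-17836)) = 56 - 8*(-8733 + 17836) = 56 - 8*9103 = 56 - 72824 = -72768)
(6167 - 48962)*(t + (75*(-49) - 25)) = (6167 - 48962)*(-72768 + (75*(-49) - 25)) = -42795*(-72768 + (-3675 - 25)) = -42795*(-72768 - 3700) = -42795*(-76468) = 3272448060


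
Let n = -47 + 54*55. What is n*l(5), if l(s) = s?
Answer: 14615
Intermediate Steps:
n = 2923 (n = -47 + 2970 = 2923)
n*l(5) = 2923*5 = 14615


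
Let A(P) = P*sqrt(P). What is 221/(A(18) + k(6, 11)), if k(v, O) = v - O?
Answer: 1105/5807 + 11934*sqrt(2)/5807 ≈ 3.0966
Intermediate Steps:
A(P) = P**(3/2)
221/(A(18) + k(6, 11)) = 221/(18**(3/2) + (6 - 1*11)) = 221/(54*sqrt(2) + (6 - 11)) = 221/(54*sqrt(2) - 5) = 221/(-5 + 54*sqrt(2))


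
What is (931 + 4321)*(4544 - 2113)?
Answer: 12767612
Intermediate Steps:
(931 + 4321)*(4544 - 2113) = 5252*2431 = 12767612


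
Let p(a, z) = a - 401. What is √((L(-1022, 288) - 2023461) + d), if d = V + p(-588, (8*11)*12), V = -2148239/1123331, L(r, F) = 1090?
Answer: I*√2553224826736169069/1123331 ≈ 1422.4*I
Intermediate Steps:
p(a, z) = -401 + a
V = -2148239/1123331 (V = -2148239*1/1123331 = -2148239/1123331 ≈ -1.9124)
d = -1113122598/1123331 (d = -2148239/1123331 + (-401 - 588) = -2148239/1123331 - 989 = -1113122598/1123331 ≈ -990.91)
√((L(-1022, 288) - 2023461) + d) = √((1090 - 2023461) - 1113122598/1123331) = √(-2022371 - 1113122598/1123331) = √(-2272905160399/1123331) = I*√2553224826736169069/1123331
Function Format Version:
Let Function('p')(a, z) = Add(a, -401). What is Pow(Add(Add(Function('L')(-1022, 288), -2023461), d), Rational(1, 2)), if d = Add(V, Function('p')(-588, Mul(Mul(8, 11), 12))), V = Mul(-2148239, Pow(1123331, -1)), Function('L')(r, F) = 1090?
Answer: Mul(Rational(1, 1123331), I, Pow(2553224826736169069, Rational(1, 2))) ≈ Mul(1422.4, I)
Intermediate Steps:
Function('p')(a, z) = Add(-401, a)
V = Rational(-2148239, 1123331) (V = Mul(-2148239, Rational(1, 1123331)) = Rational(-2148239, 1123331) ≈ -1.9124)
d = Rational(-1113122598, 1123331) (d = Add(Rational(-2148239, 1123331), Add(-401, -588)) = Add(Rational(-2148239, 1123331), -989) = Rational(-1113122598, 1123331) ≈ -990.91)
Pow(Add(Add(Function('L')(-1022, 288), -2023461), d), Rational(1, 2)) = Pow(Add(Add(1090, -2023461), Rational(-1113122598, 1123331)), Rational(1, 2)) = Pow(Add(-2022371, Rational(-1113122598, 1123331)), Rational(1, 2)) = Pow(Rational(-2272905160399, 1123331), Rational(1, 2)) = Mul(Rational(1, 1123331), I, Pow(2553224826736169069, Rational(1, 2)))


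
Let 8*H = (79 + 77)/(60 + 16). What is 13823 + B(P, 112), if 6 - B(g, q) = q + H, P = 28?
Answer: 2084945/152 ≈ 13717.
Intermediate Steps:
H = 39/152 (H = ((79 + 77)/(60 + 16))/8 = (156/76)/8 = (156*(1/76))/8 = (1/8)*(39/19) = 39/152 ≈ 0.25658)
B(g, q) = 873/152 - q (B(g, q) = 6 - (q + 39/152) = 6 - (39/152 + q) = 6 + (-39/152 - q) = 873/152 - q)
13823 + B(P, 112) = 13823 + (873/152 - 1*112) = 13823 + (873/152 - 112) = 13823 - 16151/152 = 2084945/152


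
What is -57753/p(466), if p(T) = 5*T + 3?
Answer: -57753/2333 ≈ -24.755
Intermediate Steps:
p(T) = 3 + 5*T
-57753/p(466) = -57753/(3 + 5*466) = -57753/(3 + 2330) = -57753/2333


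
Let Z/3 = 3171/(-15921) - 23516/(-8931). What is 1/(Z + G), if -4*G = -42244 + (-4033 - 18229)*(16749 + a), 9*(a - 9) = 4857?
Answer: 31597878/3042266827753927 ≈ 1.0386e-8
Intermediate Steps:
a = 1646/3 (a = 9 + (⅑)*4857 = 9 + 1619/3 = 1646/3 ≈ 548.67)
Z = 38453115/5266313 (Z = 3*(3171/(-15921) - 23516/(-8931)) = 3*(3171*(-1/15921) - 23516*(-1/8931)) = 3*(-1057/5307 + 23516/8931) = 3*(12817705/5266313) = 38453115/5266313 ≈ 7.3017)
G = 577684349/6 (G = -(-42244 + (-4033 - 18229)*(16749 + 1646/3))/4 = -(-42244 - 22262*51893/3)/4 = -(-42244 - 1155241966/3)/4 = -¼*(-1155368698/3) = 577684349/6 ≈ 9.6281e+7)
1/(Z + G) = 1/(38453115/5266313 + 577684349/6) = 1/(3042266827753927/31597878) = 31597878/3042266827753927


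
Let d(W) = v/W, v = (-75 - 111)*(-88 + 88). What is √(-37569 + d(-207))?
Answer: I*√37569 ≈ 193.83*I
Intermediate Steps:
v = 0 (v = -186*0 = 0)
d(W) = 0 (d(W) = 0/W = 0)
√(-37569 + d(-207)) = √(-37569 + 0) = √(-37569) = I*√37569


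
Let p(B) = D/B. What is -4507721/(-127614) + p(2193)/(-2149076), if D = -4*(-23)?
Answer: 590126249386115/16706528915782 ≈ 35.323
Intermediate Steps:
D = 92
p(B) = 92/B
-4507721/(-127614) + p(2193)/(-2149076) = -4507721/(-127614) + (92/2193)/(-2149076) = -4507721*(-1/127614) + (92*(1/2193))*(-1/2149076) = 4507721/127614 + (92/2193)*(-1/2149076) = 4507721/127614 - 23/1178230917 = 590126249386115/16706528915782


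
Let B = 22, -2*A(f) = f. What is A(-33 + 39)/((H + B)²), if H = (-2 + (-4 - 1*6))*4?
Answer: -3/676 ≈ -0.0044379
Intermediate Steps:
A(f) = -f/2
H = -48 (H = (-2 + (-4 - 6))*4 = (-2 - 10)*4 = -12*4 = -48)
A(-33 + 39)/((H + B)²) = (-(-33 + 39)/2)/((-48 + 22)²) = (-½*6)/((-26)²) = -3/676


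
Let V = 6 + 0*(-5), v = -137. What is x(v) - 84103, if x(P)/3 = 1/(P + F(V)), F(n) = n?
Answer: -11017496/131 ≈ -84103.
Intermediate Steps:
V = 6 (V = 6 + 0 = 6)
x(P) = 3/(6 + P) (x(P) = 3/(P + 6) = 3/(6 + P))
x(v) - 84103 = 3/(6 - 137) - 84103 = 3/(-131) - 84103 = 3*(-1/131) - 84103 = -3/131 - 84103 = -11017496/131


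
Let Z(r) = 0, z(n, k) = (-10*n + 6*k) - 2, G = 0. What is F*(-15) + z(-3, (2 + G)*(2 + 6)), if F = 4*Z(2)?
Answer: 124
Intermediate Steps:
z(n, k) = -2 - 10*n + 6*k
F = 0 (F = 4*0 = 0)
F*(-15) + z(-3, (2 + G)*(2 + 6)) = 0*(-15) + (-2 - 10*(-3) + 6*((2 + 0)*(2 + 6))) = 0 + (-2 + 30 + 6*(2*8)) = 0 + (-2 + 30 + 6*16) = 0 + (-2 + 30 + 96) = 0 + 124 = 124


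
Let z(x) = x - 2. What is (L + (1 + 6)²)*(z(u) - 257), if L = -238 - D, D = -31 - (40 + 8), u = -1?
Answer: 28600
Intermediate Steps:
D = -79 (D = -31 - 1*48 = -31 - 48 = -79)
L = -159 (L = -238 - 1*(-79) = -238 + 79 = -159)
z(x) = -2 + x
(L + (1 + 6)²)*(z(u) - 257) = (-159 + (1 + 6)²)*((-2 - 1) - 257) = (-159 + 7²)*(-3 - 257) = (-159 + 49)*(-260) = -110*(-260) = 28600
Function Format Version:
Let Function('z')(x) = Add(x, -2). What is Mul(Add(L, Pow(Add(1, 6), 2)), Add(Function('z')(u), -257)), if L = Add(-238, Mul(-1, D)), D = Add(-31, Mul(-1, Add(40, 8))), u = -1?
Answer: 28600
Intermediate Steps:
D = -79 (D = Add(-31, Mul(-1, 48)) = Add(-31, -48) = -79)
L = -159 (L = Add(-238, Mul(-1, -79)) = Add(-238, 79) = -159)
Function('z')(x) = Add(-2, x)
Mul(Add(L, Pow(Add(1, 6), 2)), Add(Function('z')(u), -257)) = Mul(Add(-159, Pow(Add(1, 6), 2)), Add(Add(-2, -1), -257)) = Mul(Add(-159, Pow(7, 2)), Add(-3, -257)) = Mul(Add(-159, 49), -260) = Mul(-110, -260) = 28600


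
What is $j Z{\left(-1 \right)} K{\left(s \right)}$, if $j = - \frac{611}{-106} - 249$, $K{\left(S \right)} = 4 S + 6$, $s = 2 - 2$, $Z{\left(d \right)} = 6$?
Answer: $- \frac{464094}{53} \approx -8756.5$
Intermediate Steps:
$s = 0$ ($s = 2 - 2 = 0$)
$K{\left(S \right)} = 6 + 4 S$
$j = - \frac{25783}{106}$ ($j = \left(-611\right) \left(- \frac{1}{106}\right) - 249 = \frac{611}{106} - 249 = - \frac{25783}{106} \approx -243.24$)
$j Z{\left(-1 \right)} K{\left(s \right)} = - \frac{25783 \cdot 6 \left(6 + 4 \cdot 0\right)}{106} = - \frac{25783 \cdot 6 \left(6 + 0\right)}{106} = - \frac{25783 \cdot 6 \cdot 6}{106} = \left(- \frac{25783}{106}\right) 36 = - \frac{464094}{53}$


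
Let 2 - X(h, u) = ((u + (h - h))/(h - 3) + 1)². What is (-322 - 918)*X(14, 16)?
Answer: 603880/121 ≈ 4990.7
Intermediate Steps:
X(h, u) = 2 - (1 + u/(-3 + h))² (X(h, u) = 2 - ((u + (h - h))/(h - 3) + 1)² = 2 - ((u + 0)/(-3 + h) + 1)² = 2 - (u/(-3 + h) + 1)² = 2 - (1 + u/(-3 + h))²)
(-322 - 918)*X(14, 16) = (-322 - 918)*(2 - (-3 + 14 + 16)²/(-3 + 14)²) = -1240*(2 - 1*27²/11²) = -1240*(2 - 1*1/121*729) = -1240*(2 - 729/121) = -1240*(-487/121) = 603880/121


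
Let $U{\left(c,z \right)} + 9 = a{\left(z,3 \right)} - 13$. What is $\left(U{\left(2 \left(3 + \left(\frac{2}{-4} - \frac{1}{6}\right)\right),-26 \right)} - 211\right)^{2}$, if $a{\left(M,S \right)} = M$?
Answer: $67081$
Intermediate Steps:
$U{\left(c,z \right)} = -22 + z$ ($U{\left(c,z \right)} = -9 + \left(z - 13\right) = -9 + \left(-13 + z\right) = -22 + z$)
$\left(U{\left(2 \left(3 + \left(\frac{2}{-4} - \frac{1}{6}\right)\right),-26 \right)} - 211\right)^{2} = \left(\left(-22 - 26\right) - 211\right)^{2} = \left(-48 - 211\right)^{2} = \left(-259\right)^{2} = 67081$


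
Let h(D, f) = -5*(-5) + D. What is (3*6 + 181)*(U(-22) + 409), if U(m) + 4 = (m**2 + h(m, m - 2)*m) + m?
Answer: 159399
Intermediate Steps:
h(D, f) = 25 + D
U(m) = -4 + m + m**2 + m*(25 + m) (U(m) = -4 + ((m**2 + (25 + m)*m) + m) = -4 + ((m**2 + m*(25 + m)) + m) = -4 + (m + m**2 + m*(25 + m)) = -4 + m + m**2 + m*(25 + m))
(3*6 + 181)*(U(-22) + 409) = (3*6 + 181)*((-4 + 2*(-22)**2 + 26*(-22)) + 409) = (18 + 181)*((-4 + 2*484 - 572) + 409) = 199*((-4 + 968 - 572) + 409) = 199*(392 + 409) = 199*801 = 159399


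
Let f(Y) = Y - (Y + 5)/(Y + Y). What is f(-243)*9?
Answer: -59168/27 ≈ -2191.4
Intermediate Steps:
f(Y) = Y - (5 + Y)/(2*Y)
f(-243)*9 = (-½ - 243 - 5/2/(-243))*9 = (-½ - 243 - 5/2*(-1/243))*9 = (-½ - 243 + 5/486)*9 = -59168/243*9 = -59168/27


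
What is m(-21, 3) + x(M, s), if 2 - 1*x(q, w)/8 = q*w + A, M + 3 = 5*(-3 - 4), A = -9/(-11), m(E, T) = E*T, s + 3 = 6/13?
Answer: -118009/143 ≈ -825.24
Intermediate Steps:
s = -33/13 (s = -3 + 6/13 = -33/13 ≈ -2.5385)
A = 9/11 (A = -9*(-1/11) = 9/11 ≈ 0.81818)
M = -38 (M = -3 + 5*(-3 - 4) = -3 + 5*(-7) = -3 - 35 = -38)
x(q, w) = 104/11 - 8*q*w (x(q, w) = 16 - 8*(q*w + 9/11) = 16 - 8*(9/11 + q*w) = 16 + (-72/11 - 8*q*w) = 104/11 - 8*q*w)
m(-21, 3) + x(M, s) = -21*3 + (104/11 - 8*(-38)*(-33/13)) = -63 + (104/11 - 10032/13) = -63 - 109000/143 = -118009/143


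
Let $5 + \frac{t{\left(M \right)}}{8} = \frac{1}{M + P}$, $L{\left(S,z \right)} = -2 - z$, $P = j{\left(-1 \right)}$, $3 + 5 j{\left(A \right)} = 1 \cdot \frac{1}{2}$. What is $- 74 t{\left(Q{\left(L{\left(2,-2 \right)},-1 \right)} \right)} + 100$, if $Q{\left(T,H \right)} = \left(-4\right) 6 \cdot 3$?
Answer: $\frac{444884}{145} \approx 3068.2$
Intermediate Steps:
$j{\left(A \right)} = - \frac{1}{2}$ ($j{\left(A \right)} = - \frac{3}{5} + \frac{1 \cdot \frac{1}{2}}{5} = - \frac{3}{5} + \frac{1}{5} \cdot \frac{1}{2} = - \frac{3}{5} + \frac{1}{10} = - \frac{1}{2}$)
$P = - \frac{1}{2} \approx -0.5$
$Q{\left(T,H \right)} = -72$ ($Q{\left(T,H \right)} = \left(-24\right) 3 = -72$)
$t{\left(M \right)} = -40 + \frac{8}{- \frac{1}{2} + M}$ ($t{\left(M \right)} = -40 + \frac{8}{M - \frac{1}{2}} = -40 + \frac{8}{- \frac{1}{2} + M}$)
$- 74 t{\left(Q{\left(L{\left(2,-2 \right)},-1 \right)} \right)} + 100 = - 74 \frac{8 \left(7 - -720\right)}{-1 + 2 \left(-72\right)} + 100 = - 74 \frac{8 \left(7 + 720\right)}{-1 - 144} + 100 = - 74 \cdot 8 \frac{1}{-145} \cdot 727 + 100 = - 74 \cdot 8 \left(- \frac{1}{145}\right) 727 + 100 = \left(-74\right) \left(- \frac{5816}{145}\right) + 100 = \frac{430384}{145} + 100 = \frac{444884}{145}$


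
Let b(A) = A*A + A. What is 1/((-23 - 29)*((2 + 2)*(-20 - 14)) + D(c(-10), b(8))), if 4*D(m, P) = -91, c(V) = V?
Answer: 4/28197 ≈ 0.00014186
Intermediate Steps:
b(A) = A + A² (b(A) = A² + A = A + A²)
D(m, P) = -91/4 (D(m, P) = (¼)*(-91) = -91/4)
1/((-23 - 29)*((2 + 2)*(-20 - 14)) + D(c(-10), b(8))) = 1/((-23 - 29)*((2 + 2)*(-20 - 14)) - 91/4) = 1/(-208*(-34) - 91/4) = 1/(-52*(-136) - 91/4) = 1/(7072 - 91/4) = 1/(28197/4) = 4/28197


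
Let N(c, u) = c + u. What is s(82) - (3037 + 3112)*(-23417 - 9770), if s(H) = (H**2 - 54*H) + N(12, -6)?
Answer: 204069165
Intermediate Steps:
s(H) = 6 + H**2 - 54*H (s(H) = (H**2 - 54*H) + (12 - 6) = (H**2 - 54*H) + 6 = 6 + H**2 - 54*H)
s(82) - (3037 + 3112)*(-23417 - 9770) = (6 + 82**2 - 54*82) - (3037 + 3112)*(-23417 - 9770) = (6 + 6724 - 4428) - 6149*(-33187) = 2302 - 1*(-204066863) = 2302 + 204066863 = 204069165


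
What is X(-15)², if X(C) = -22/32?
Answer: 121/256 ≈ 0.47266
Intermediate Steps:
X(C) = -11/16 (X(C) = -22*1/32 = -11/16)
X(-15)² = (-11/16)² = 121/256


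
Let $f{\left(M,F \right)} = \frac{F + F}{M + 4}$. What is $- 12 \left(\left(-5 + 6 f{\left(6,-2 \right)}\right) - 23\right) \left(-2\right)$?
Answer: $- \frac{3648}{5} \approx -729.6$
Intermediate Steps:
$f{\left(M,F \right)} = \frac{2 F}{4 + M}$
$- 12 \left(\left(-5 + 6 f{\left(6,-2 \right)}\right) - 23\right) \left(-2\right) = - 12 \left(\left(-5 + 6 \cdot 2 \left(-2\right) \frac{1}{4 + 6}\right) - 23\right) \left(-2\right) = - 12 \left(\left(-5 + 6 \cdot 2 \left(-2\right) \frac{1}{10}\right) - 23\right) \left(-2\right) = - 12 \left(\left(-5 + 6 \left(- \frac{2}{5}\right)\right) - 23\right) \left(-2\right) = - 12 \left(\left(-5 - \frac{12}{5}\right) - 23\right) \left(-2\right) = - 12 \left(- \frac{37}{5} - 23\right) \left(-2\right) = \left(-12\right) \left(- \frac{152}{5}\right) \left(-2\right) = \frac{1824}{5} \left(-2\right) = - \frac{3648}{5}$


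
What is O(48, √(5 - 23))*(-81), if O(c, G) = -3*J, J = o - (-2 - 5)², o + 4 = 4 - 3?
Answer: -12636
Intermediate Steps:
o = -3 (o = -4 + (4 - 3) = -4 + 1 = -3)
J = -52 (J = -3 - (-2 - 5)² = -3 - 1*(-7)² = -3 - 1*49 = -3 - 49 = -52)
O(c, G) = 156 (O(c, G) = -3*(-52) = 156)
O(48, √(5 - 23))*(-81) = 156*(-81) = -12636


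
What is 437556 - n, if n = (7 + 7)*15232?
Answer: 224308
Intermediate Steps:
n = 213248 (n = 14*15232 = 213248)
437556 - n = 437556 - 1*213248 = 437556 - 213248 = 224308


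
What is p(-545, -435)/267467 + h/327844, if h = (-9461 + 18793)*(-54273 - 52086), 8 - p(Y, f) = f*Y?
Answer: -6035227327076/1992896617 ≈ -3028.4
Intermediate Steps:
p(Y, f) = 8 - Y*f (p(Y, f) = 8 - f*Y = 8 - Y*f)
h = -992542188 (h = 9332*(-106359) = -992542188)
p(-545, -435)/267467 + h/327844 = (8 - 1*(-545)*(-435))/267467 - 992542188/327844 = (8 - 237075)*(1/267467) - 992542188*1/327844 = -237067*1/267467 - 22557777/7451 = -237067/267467 - 22557777/7451 = -6035227327076/1992896617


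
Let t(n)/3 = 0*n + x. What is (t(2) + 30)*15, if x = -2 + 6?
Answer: 630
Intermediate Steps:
x = 4
t(n) = 12 (t(n) = 3*(0*n + 4) = 3*(0 + 4) = 3*4 = 12)
(t(2) + 30)*15 = (12 + 30)*15 = 42*15 = 630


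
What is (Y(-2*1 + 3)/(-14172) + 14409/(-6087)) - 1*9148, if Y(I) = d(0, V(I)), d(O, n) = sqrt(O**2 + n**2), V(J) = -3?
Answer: -87706234809/9584996 ≈ -9150.4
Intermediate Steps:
Y(I) = 3 (Y(I) = sqrt(0**2 + (-3)**2) = sqrt(0 + 9) = sqrt(9) = 3)
(Y(-2*1 + 3)/(-14172) + 14409/(-6087)) - 1*9148 = (3/(-14172) + 14409/(-6087)) - 1*9148 = (3*(-1/14172) + 14409*(-1/6087)) - 9148 = (-1/4724 - 4803/2029) - 9148 = -22691401/9584996 - 9148 = -87706234809/9584996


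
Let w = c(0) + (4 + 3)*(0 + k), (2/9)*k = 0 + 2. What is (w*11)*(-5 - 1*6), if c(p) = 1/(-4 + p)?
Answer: -30371/4 ≈ -7592.8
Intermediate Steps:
k = 9 (k = 9*(0 + 2)/2 = (9/2)*2 = 9)
w = 251/4 (w = 1/(-4 + 0) + (4 + 3)*(0 + 9) = 1/(-4) + 7*9 = -¼ + 63 = 251/4 ≈ 62.750)
(w*11)*(-5 - 1*6) = ((251/4)*11)*(-5 - 1*6) = 2761*(-5 - 6)/4 = (2761/4)*(-11) = -30371/4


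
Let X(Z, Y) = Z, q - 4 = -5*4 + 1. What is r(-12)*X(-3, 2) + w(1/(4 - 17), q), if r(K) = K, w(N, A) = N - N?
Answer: 36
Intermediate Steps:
q = -15 (q = 4 + (-5*4 + 1) = 4 + (-20 + 1) = 4 - 19 = -15)
w(N, A) = 0
r(-12)*X(-3, 2) + w(1/(4 - 17), q) = -12*(-3) + 0 = 36 + 0 = 36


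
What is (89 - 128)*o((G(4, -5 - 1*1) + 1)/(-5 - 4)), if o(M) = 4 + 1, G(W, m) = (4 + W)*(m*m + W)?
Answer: -195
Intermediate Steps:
G(W, m) = (4 + W)*(W + m²) (G(W, m) = (4 + W)*(m² + W) = (4 + W)*(W + m²))
o(M) = 5
(89 - 128)*o((G(4, -5 - 1*1) + 1)/(-5 - 4)) = (89 - 128)*5 = -39*5 = -195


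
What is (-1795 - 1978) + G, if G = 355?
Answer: -3418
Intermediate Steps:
(-1795 - 1978) + G = (-1795 - 1978) + 355 = -3773 + 355 = -3418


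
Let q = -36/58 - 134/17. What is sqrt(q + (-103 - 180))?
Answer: I*sqrt(70849523)/493 ≈ 17.073*I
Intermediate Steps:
q = -4192/493 (q = -36*1/58 - 134*1/17 = -18/29 - 134/17 = -4192/493 ≈ -8.5030)
sqrt(q + (-103 - 180)) = sqrt(-4192/493 + (-103 - 180)) = sqrt(-4192/493 - 283) = sqrt(-143711/493) = I*sqrt(70849523)/493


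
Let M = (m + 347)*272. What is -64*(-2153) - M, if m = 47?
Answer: 30624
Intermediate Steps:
M = 107168 (M = (47 + 347)*272 = 394*272 = 107168)
-64*(-2153) - M = -64*(-2153) - 1*107168 = 137792 - 107168 = 30624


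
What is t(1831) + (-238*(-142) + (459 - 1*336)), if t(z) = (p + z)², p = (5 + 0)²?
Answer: 3478655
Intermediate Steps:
p = 25 (p = 5² = 25)
t(z) = (25 + z)²
t(1831) + (-238*(-142) + (459 - 1*336)) = (25 + 1831)² + (-238*(-142) + (459 - 1*336)) = 1856² + (33796 + (459 - 336)) = 3444736 + (33796 + 123) = 3444736 + 33919 = 3478655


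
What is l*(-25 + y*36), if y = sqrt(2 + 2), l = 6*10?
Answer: 2820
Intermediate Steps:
l = 60
y = 2 (y = sqrt(4) = 2)
l*(-25 + y*36) = 60*(-25 + 2*36) = 60*(-25 + 72) = 60*47 = 2820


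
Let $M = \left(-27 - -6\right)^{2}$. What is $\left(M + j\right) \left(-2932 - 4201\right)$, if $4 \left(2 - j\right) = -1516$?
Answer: $-5863326$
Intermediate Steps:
$j = 381$ ($j = 2 - -379 = 2 + 379 = 381$)
$M = 441$ ($M = \left(-27 + 6\right)^{2} = \left(-21\right)^{2} = 441$)
$\left(M + j\right) \left(-2932 - 4201\right) = \left(441 + 381\right) \left(-2932 - 4201\right) = 822 \left(-7133\right) = -5863326$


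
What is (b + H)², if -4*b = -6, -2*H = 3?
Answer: 0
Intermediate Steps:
H = -3/2 (H = -½*3 = -3/2 ≈ -1.5000)
b = 3/2 (b = -¼*(-6) = 3/2 ≈ 1.5000)
(b + H)² = (3/2 - 3/2)² = 0² = 0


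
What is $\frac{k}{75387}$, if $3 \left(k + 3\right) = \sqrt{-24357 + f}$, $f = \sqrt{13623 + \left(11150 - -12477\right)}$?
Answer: $- \frac{1}{25129} + \frac{i \sqrt{24357 - 5 \sqrt{1490}}}{226161} \approx -3.9795 \cdot 10^{-5} + 0.00068733 i$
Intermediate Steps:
$f = 5 \sqrt{1490}$ ($f = \sqrt{13623 + \left(11150 + 12477\right)} = \sqrt{13623 + 23627} = \sqrt{37250} = 5 \sqrt{1490} \approx 193.0$)
$k = -3 + \frac{\sqrt{-24357 + 5 \sqrt{1490}}}{3} \approx -3.0 + 51.816 i$
$\frac{k}{75387} = \frac{-3 + \frac{i \sqrt{24357 - 5 \sqrt{1490}}}{3}}{75387} = \left(-3 + \frac{i \sqrt{24357 - 5 \sqrt{1490}}}{3}\right) \frac{1}{75387} = - \frac{1}{25129} + \frac{i \sqrt{24357 - 5 \sqrt{1490}}}{226161}$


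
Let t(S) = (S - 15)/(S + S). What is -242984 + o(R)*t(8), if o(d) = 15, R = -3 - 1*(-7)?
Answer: -3887849/16 ≈ -2.4299e+5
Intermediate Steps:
t(S) = (-15 + S)/(2*S) (t(S) = (-15 + S)/((2*S)) = (-15 + S)*(1/(2*S)) = (-15 + S)/(2*S))
R = 4 (R = -3 + 7 = 4)
-242984 + o(R)*t(8) = -242984 + 15*((½)*(-15 + 8)/8) = -242984 + 15*((½)*(⅛)*(-7)) = -242984 + 15*(-7/16) = -242984 - 105/16 = -3887849/16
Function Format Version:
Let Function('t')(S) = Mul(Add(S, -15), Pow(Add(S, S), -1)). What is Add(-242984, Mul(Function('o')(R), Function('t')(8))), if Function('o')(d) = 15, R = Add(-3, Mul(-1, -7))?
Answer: Rational(-3887849, 16) ≈ -2.4299e+5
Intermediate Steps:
Function('t')(S) = Mul(Rational(1, 2), Pow(S, -1), Add(-15, S)) (Function('t')(S) = Mul(Add(-15, S), Pow(Mul(2, S), -1)) = Mul(Add(-15, S), Mul(Rational(1, 2), Pow(S, -1))) = Mul(Rational(1, 2), Pow(S, -1), Add(-15, S)))
R = 4 (R = Add(-3, 7) = 4)
Add(-242984, Mul(Function('o')(R), Function('t')(8))) = Add(-242984, Mul(15, Mul(Rational(1, 2), Pow(8, -1), Add(-15, 8)))) = Add(-242984, Mul(15, Mul(Rational(1, 2), Rational(1, 8), -7))) = Add(-242984, Mul(15, Rational(-7, 16))) = Add(-242984, Rational(-105, 16)) = Rational(-3887849, 16)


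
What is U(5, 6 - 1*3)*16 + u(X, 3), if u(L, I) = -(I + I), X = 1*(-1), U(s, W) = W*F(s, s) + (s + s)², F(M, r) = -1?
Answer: 1546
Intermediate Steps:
U(s, W) = -W + 4*s² (U(s, W) = W*(-1) + (s + s)² = -W + (2*s)² = -W + 4*s²)
X = -1
u(L, I) = -2*I
U(5, 6 - 1*3)*16 + u(X, 3) = (-(6 - 1*3) + 4*5²)*16 - 2*3 = (-(6 - 3) + 4*25)*16 - 6 = (-1*3 + 100)*16 - 6 = (-3 + 100)*16 - 6 = 97*16 - 6 = 1552 - 6 = 1546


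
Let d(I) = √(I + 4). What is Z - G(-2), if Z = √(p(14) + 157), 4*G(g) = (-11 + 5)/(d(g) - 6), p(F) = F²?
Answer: -9/34 + √353 - 3*√2/68 ≈ 18.461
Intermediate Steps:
d(I) = √(4 + I)
G(g) = -3/(2*(-6 + √(4 + g))) (G(g) = ((-11 + 5)/(√(4 + g) - 6))/4 = (-6/(-6 + √(4 + g)))/4 = -3/(2*(-6 + √(4 + g))))
Z = √353 (Z = √(14² + 157) = √(196 + 157) = √353 ≈ 18.788)
Z - G(-2) = √353 - (-3)/(-12 + 2*√(4 - 2)) = √353 - (-3)/(-12 + 2*√2) = √353 + 3/(-12 + 2*√2)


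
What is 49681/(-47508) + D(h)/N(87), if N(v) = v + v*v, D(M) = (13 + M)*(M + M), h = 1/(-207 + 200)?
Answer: -776920021/742597548 ≈ -1.0462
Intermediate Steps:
h = -⅐ (h = 1/(-7) = -⅐ ≈ -0.14286)
D(M) = 2*M*(13 + M) (D(M) = (13 + M)*(2*M) = 2*M*(13 + M))
N(v) = v + v²
49681/(-47508) + D(h)/N(87) = 49681/(-47508) + (2*(-⅐)*(13 - ⅐))/((87*(1 + 87))) = 49681*(-1/47508) + (2*(-⅐)*(90/7))/((87*88)) = -49681/47508 - 180/49/7656 = -49681/47508 - 180/49*1/7656 = -49681/47508 - 15/31262 = -776920021/742597548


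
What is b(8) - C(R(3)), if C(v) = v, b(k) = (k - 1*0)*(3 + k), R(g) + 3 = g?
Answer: 88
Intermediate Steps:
R(g) = -3 + g
b(k) = k*(3 + k) (b(k) = (k + 0)*(3 + k) = k*(3 + k))
b(8) - C(R(3)) = 8*(3 + 8) - (-3 + 3) = 8*11 - 1*0 = 88 + 0 = 88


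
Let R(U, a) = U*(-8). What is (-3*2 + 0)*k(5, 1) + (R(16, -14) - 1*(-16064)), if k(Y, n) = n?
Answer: 15930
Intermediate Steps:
R(U, a) = -8*U
(-3*2 + 0)*k(5, 1) + (R(16, -14) - 1*(-16064)) = (-3*2 + 0)*1 + (-8*16 - 1*(-16064)) = (-6 + 0)*1 + (-128 + 16064) = -6*1 + 15936 = -6 + 15936 = 15930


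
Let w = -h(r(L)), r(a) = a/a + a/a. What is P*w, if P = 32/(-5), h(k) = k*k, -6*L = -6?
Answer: 128/5 ≈ 25.600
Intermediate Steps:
L = 1 (L = -⅙*(-6) = 1)
r(a) = 2 (r(a) = 1 + 1 = 2)
h(k) = k²
w = -4 (w = -1*2² = -1*4 = -4)
P = -32/5 (P = 32*(-⅕) = -32/5 ≈ -6.4000)
P*w = -32/5*(-4) = 128/5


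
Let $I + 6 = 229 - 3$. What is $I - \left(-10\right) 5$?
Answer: $270$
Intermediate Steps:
$I = 220$ ($I = -6 + \left(229 - 3\right) = -6 + 226 = 220$)
$I - \left(-10\right) 5 = 220 - \left(-10\right) 5 = 220 - -50 = 220 + 50 = 270$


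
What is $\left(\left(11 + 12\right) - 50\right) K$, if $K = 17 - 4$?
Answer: $-351$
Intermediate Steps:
$K = 13$ ($K = 17 - 4 = 13$)
$\left(\left(11 + 12\right) - 50\right) K = \left(\left(11 + 12\right) - 50\right) 13 = \left(23 - 50\right) 13 = \left(-27\right) 13 = -351$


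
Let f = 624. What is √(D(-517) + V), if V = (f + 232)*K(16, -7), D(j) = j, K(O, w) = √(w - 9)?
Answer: √(-517 + 3424*I) ≈ 38.378 + 44.608*I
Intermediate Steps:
K(O, w) = √(-9 + w)
V = 3424*I (V = (624 + 232)*√(-9 - 7) = 856*√(-16) = 856*(4*I) = 3424*I ≈ 3424.0*I)
√(D(-517) + V) = √(-517 + 3424*I)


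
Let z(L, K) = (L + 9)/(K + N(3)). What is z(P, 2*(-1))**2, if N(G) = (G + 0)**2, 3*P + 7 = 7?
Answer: 81/49 ≈ 1.6531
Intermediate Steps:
P = 0 (P = -7/3 + (1/3)*7 = -7/3 + 7/3 = 0)
N(G) = G**2
z(L, K) = (9 + L)/(9 + K) (z(L, K) = (L + 9)/(K + 3**2) = (9 + L)/(K + 9) = (9 + L)/(9 + K))
z(P, 2*(-1))**2 = ((9 + 0)/(9 + 2*(-1)))**2 = (9/(9 - 2))**2 = (9/7)**2 = 81/49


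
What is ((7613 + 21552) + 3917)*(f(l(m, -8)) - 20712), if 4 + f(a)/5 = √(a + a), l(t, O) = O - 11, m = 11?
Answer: -685856024 + 165410*I*√38 ≈ -6.8586e+8 + 1.0197e+6*I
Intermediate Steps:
l(t, O) = -11 + O
f(a) = -20 + 5*√2*√a (f(a) = -20 + 5*√(a + a) = -20 + 5*√(2*a) = -20 + 5*(√2*√a) = -20 + 5*√2*√a)
((7613 + 21552) + 3917)*(f(l(m, -8)) - 20712) = ((7613 + 21552) + 3917)*((-20 + 5*√2*√(-11 - 8)) - 20712) = (29165 + 3917)*((-20 + 5*√2*√(-19)) - 20712) = 33082*((-20 + 5*√2*(I*√19)) - 20712) = 33082*((-20 + 5*I*√38) - 20712) = 33082*(-20732 + 5*I*√38) = -685856024 + 165410*I*√38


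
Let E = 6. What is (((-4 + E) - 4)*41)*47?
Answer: -3854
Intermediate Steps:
(((-4 + E) - 4)*41)*47 = (((-4 + 6) - 4)*41)*47 = ((2 - 4)*41)*47 = -2*41*47 = -82*47 = -3854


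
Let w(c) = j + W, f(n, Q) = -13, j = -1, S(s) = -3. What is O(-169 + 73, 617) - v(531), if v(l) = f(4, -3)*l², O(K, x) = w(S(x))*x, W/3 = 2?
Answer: 3668578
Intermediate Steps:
W = 6 (W = 3*2 = 6)
w(c) = 5 (w(c) = -1 + 6 = 5)
O(K, x) = 5*x
v(l) = -13*l²
O(-169 + 73, 617) - v(531) = 5*617 - (-13)*531² = 3085 - (-13)*281961 = 3085 - 1*(-3665493) = 3085 + 3665493 = 3668578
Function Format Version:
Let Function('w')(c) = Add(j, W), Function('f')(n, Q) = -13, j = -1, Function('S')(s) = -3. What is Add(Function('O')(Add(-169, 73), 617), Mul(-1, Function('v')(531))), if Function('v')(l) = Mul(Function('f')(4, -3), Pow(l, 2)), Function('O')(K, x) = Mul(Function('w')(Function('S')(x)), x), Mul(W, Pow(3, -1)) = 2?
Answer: 3668578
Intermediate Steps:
W = 6 (W = Mul(3, 2) = 6)
Function('w')(c) = 5 (Function('w')(c) = Add(-1, 6) = 5)
Function('O')(K, x) = Mul(5, x)
Function('v')(l) = Mul(-13, Pow(l, 2))
Add(Function('O')(Add(-169, 73), 617), Mul(-1, Function('v')(531))) = Add(Mul(5, 617), Mul(-1, Mul(-13, Pow(531, 2)))) = Add(3085, Mul(-1, Mul(-13, 281961))) = Add(3085, Mul(-1, -3665493)) = Add(3085, 3665493) = 3668578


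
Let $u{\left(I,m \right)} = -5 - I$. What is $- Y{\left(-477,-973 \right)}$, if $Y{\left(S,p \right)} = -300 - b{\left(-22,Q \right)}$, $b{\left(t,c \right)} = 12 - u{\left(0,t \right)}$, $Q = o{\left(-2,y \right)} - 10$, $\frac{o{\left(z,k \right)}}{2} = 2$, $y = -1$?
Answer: $317$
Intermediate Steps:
$o{\left(z,k \right)} = 4$ ($o{\left(z,k \right)} = 2 \cdot 2 = 4$)
$Q = -6$ ($Q = 4 - 10 = -6$)
$b{\left(t,c \right)} = 17$ ($b{\left(t,c \right)} = 12 - \left(-5 - 0\right) = 12 - \left(-5 + 0\right) = 12 - -5 = 12 + 5 = 17$)
$Y{\left(S,p \right)} = -317$ ($Y{\left(S,p \right)} = -300 - 17 = -317$)
$- Y{\left(-477,-973 \right)} = \left(-1\right) \left(-317\right) = 317$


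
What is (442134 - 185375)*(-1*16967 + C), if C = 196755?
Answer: 46162187092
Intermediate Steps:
(442134 - 185375)*(-1*16967 + C) = (442134 - 185375)*(-1*16967 + 196755) = 256759*(-16967 + 196755) = 256759*179788 = 46162187092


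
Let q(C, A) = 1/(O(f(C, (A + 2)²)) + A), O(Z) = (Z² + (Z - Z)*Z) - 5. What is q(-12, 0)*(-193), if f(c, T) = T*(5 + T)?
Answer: -193/1291 ≈ -0.14950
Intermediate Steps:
O(Z) = -5 + Z² (O(Z) = (Z² + 0*Z) - 5 = (Z² + 0) - 5 = Z² - 5 = -5 + Z²)
q(C, A) = 1/(-5 + A + (2 + A)⁴*(5 + (2 + A)²)²) (q(C, A) = 1/((-5 + ((A + 2)²*(5 + (A + 2)²))²) + A) = 1/((-5 + ((2 + A)²*(5 + (2 + A)²))²) + A) = 1/((-5 + (2 + A)⁴*(5 + (2 + A)²)²) + A) = 1/(-5 + A + (2 + A)⁴*(5 + (2 + A)²)²))
q(-12, 0)*(-193) = -193/(-5 + 0 + (2 + 0)⁴*(5 + (2 + 0)²)²) = -193/(-5 + 0 + 2⁴*(5 + 2²)²) = -193/(-5 + 0 + 16*(5 + 4)²) = -193/(-5 + 0 + 16*9²) = -193/(-5 + 0 + 16*81) = -193/(-5 + 0 + 1296) = -193/1291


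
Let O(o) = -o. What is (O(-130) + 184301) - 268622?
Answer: -84191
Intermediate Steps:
(O(-130) + 184301) - 268622 = (-1*(-130) + 184301) - 268622 = (130 + 184301) - 268622 = 184431 - 268622 = -84191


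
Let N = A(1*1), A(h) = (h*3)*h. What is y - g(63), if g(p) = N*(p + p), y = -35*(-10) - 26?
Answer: -54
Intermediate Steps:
A(h) = 3*h² (A(h) = (3*h)*h = 3*h²)
N = 3 (N = 3*(1*1)² = 3*1² = 3*1 = 3)
y = 324 (y = 350 - 26 = 324)
g(p) = 6*p (g(p) = 3*(p + p) = 3*(2*p) = 6*p)
y - g(63) = 324 - 6*63 = 324 - 1*378 = 324 - 378 = -54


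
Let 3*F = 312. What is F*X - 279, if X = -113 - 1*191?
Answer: -31895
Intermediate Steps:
F = 104 (F = (1/3)*312 = 104)
X = -304 (X = -113 - 191 = -304)
F*X - 279 = 104*(-304) - 279 = -31616 - 279 = -31895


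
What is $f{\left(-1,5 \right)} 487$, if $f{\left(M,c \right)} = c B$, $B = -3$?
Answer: $-7305$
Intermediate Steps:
$f{\left(M,c \right)} = - 3 c$ ($f{\left(M,c \right)} = c \left(-3\right) = - 3 c$)
$f{\left(-1,5 \right)} 487 = \left(-3\right) 5 \cdot 487 = \left(-15\right) 487 = -7305$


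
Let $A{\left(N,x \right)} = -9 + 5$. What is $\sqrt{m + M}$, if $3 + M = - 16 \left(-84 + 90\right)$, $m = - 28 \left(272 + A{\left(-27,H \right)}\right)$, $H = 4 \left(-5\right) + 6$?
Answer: $i \sqrt{7603} \approx 87.195 i$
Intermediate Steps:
$H = -14$ ($H = -20 + 6 = -14$)
$A{\left(N,x \right)} = -4$
$m = -7504$ ($m = - 28 \left(272 - 4\right) = \left(-28\right) 268 = -7504$)
$M = -99$ ($M = -3 - 16 \left(-84 + 90\right) = -3 - 96 = -99$)
$\sqrt{m + M} = \sqrt{-7504 - 99} = \sqrt{-7603} = i \sqrt{7603}$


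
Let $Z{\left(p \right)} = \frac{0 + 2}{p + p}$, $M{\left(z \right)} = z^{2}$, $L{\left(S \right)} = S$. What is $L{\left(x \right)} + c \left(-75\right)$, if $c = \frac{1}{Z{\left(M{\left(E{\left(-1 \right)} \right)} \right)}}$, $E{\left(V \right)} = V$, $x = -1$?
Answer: $-76$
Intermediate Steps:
$Z{\left(p \right)} = \frac{1}{p}$ ($Z{\left(p \right)} = \frac{2}{2 p} = 2 \frac{1}{2 p} = \frac{1}{p}$)
$c = 1$ ($c = \frac{1}{\frac{1}{\left(-1\right)^{2}}} = \frac{1}{1^{-1}} = 1^{-1} = 1$)
$L{\left(x \right)} + c \left(-75\right) = -1 + 1 \left(-75\right) = -1 - 75 = -76$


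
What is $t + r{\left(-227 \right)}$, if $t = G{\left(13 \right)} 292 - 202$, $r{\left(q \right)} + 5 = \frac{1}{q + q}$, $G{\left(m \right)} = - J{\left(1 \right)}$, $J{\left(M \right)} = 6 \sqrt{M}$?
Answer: $- \frac{889387}{454} \approx -1959.0$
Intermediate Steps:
$G{\left(m \right)} = -6$ ($G{\left(m \right)} = - 6 \sqrt{1} = - 6 \cdot 1 = \left(-1\right) 6 = -6$)
$r{\left(q \right)} = -5 + \frac{1}{2 q}$ ($r{\left(q \right)} = -5 + \frac{1}{q + q} = -5 + \frac{1}{2 q}$)
$t = -1954$ ($t = \left(-6\right) 292 - 202 = -1752 - 202 = -1954$)
$t + r{\left(-227 \right)} = -1954 - \left(5 - \frac{1}{2 \left(-227\right)}\right) = -1954 + \left(-5 + \frac{1}{2} \left(- \frac{1}{227}\right)\right) = -1954 - \frac{2271}{454} = - \frac{889387}{454}$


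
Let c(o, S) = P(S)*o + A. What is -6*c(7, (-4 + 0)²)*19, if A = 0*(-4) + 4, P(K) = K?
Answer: -13224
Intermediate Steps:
A = 4 (A = 0 + 4 = 4)
c(o, S) = 4 + S*o (c(o, S) = S*o + 4 = 4 + S*o)
-6*c(7, (-4 + 0)²)*19 = -6*(4 + (-4 + 0)²*7)*19 = -6*(4 + (-4)²*7)*19 = -6*(4 + 16*7)*19 = -6*(4 + 112)*19 = -6*116*19 = -696*19 = -13224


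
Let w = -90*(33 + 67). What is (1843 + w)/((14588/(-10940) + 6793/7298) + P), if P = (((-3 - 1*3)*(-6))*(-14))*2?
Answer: 142853934710/20127747191 ≈ 7.0974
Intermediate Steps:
w = -9000 (w = -90*100 = -9000)
P = -1008 (P = (((-3 - 3)*(-6))*(-14))*2 = (-6*(-6)*(-14))*2 = (36*(-14))*2 = -504*2 = -1008)
(1843 + w)/((14588/(-10940) + 6793/7298) + P) = (1843 - 9000)/((14588/(-10940) + 6793/7298) - 1008) = -7157/((14588*(-1/10940) + 6793*(1/7298)) - 1008) = -7157/((-3647/2735 + 6793/7298) - 1008) = -7157/(-8036951/19960030 - 1008) = -7157/(-20127747191/19960030) = -7157*(-19960030/20127747191) = 142853934710/20127747191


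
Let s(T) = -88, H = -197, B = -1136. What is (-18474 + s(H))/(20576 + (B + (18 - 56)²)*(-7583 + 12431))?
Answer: -9281/756880 ≈ -0.012262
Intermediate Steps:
(-18474 + s(H))/(20576 + (B + (18 - 56)²)*(-7583 + 12431)) = (-18474 - 88)/(20576 + (-1136 + (18 - 56)²)*(-7583 + 12431)) = -18562/(20576 + (-1136 + (-38)²)*4848) = -18562/(20576 + (-1136 + 1444)*4848) = -18562/(20576 + 308*4848) = -18562/(20576 + 1493184) = -18562/1513760 = -18562*1/1513760 = -9281/756880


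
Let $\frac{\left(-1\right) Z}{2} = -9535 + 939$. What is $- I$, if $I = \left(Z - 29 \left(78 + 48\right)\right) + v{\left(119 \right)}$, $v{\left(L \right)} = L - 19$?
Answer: $-13638$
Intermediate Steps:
$v{\left(L \right)} = -19 + L$
$Z = 17192$ ($Z = - 2 \left(-9535 + 939\right) = \left(-2\right) \left(-8596\right) = 17192$)
$I = 13638$ ($I = \left(17192 - 29 \left(78 + 48\right)\right) + \left(-19 + 119\right) = \left(17192 - 3654\right) + 100 = 13538 + 100 = 13638$)
$- I = \left(-1\right) 13638 = -13638$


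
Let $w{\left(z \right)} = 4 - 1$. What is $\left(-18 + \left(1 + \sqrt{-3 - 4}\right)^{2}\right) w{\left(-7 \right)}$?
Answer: $-72 + 6 i \sqrt{7} \approx -72.0 + 15.875 i$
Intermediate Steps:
$w{\left(z \right)} = 3$ ($w{\left(z \right)} = 4 - 1 = 3$)
$\left(-18 + \left(1 + \sqrt{-3 - 4}\right)^{2}\right) w{\left(-7 \right)} = \left(-18 + \left(1 + \sqrt{-3 - 4}\right)^{2}\right) 3 = \left(-18 + \left(1 + \sqrt{-7}\right)^{2}\right) 3 = \left(-18 + \left(1 + i \sqrt{7}\right)^{2}\right) 3 = -54 + 3 \left(1 + i \sqrt{7}\right)^{2}$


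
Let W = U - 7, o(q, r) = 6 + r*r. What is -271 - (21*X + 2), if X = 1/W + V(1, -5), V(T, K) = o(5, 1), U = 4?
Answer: -413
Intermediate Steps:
o(q, r) = 6 + r²
V(T, K) = 7 (V(T, K) = 6 + 1² = 6 + 1 = 7)
W = -3 (W = 4 - 7 = -3)
X = 20/3 (X = 1/(-3) + 7 = -⅓ + 7 = 20/3 ≈ 6.6667)
-271 - (21*X + 2) = -271 - (21*(20/3) + 2) = -271 - (140 + 2) = -271 - 1*142 = -271 - 142 = -413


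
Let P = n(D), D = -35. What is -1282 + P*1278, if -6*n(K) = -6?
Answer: -4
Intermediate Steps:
n(K) = 1 (n(K) = -⅙*(-6) = 1)
P = 1
-1282 + P*1278 = -1282 + 1*1278 = -1282 + 1278 = -4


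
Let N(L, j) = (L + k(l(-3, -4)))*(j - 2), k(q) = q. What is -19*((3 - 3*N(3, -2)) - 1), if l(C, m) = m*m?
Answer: -4370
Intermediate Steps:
l(C, m) = m²
N(L, j) = (-2 + j)*(16 + L) (N(L, j) = (L + (-4)²)*(j - 2) = (L + 16)*(-2 + j) = (16 + L)*(-2 + j) = (-2 + j)*(16 + L))
-19*((3 - 3*N(3, -2)) - 1) = -19*((3 - 3*(-32 - 2*3 + 16*(-2) + 3*(-2))) - 1) = -19*((3 - 3*(-32 - 6 - 32 - 6)) - 1) = -19*((3 - 3*(-76)) - 1) = -19*((3 + 228) - 1) = -19*(231 - 1) = -19*230 = -4370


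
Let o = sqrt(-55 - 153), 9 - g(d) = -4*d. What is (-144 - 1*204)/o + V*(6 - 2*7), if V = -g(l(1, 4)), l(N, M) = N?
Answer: 104 + 87*I*sqrt(13)/13 ≈ 104.0 + 24.129*I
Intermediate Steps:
g(d) = 9 + 4*d (g(d) = 9 - (-4)*d = 9 + 4*d)
V = -13 (V = -(9 + 4*1) = -(9 + 4) = -1*13 = -13)
o = 4*I*sqrt(13) (o = sqrt(-208) = 4*I*sqrt(13) ≈ 14.422*I)
(-144 - 1*204)/o + V*(6 - 2*7) = (-144 - 1*204)/((4*I*sqrt(13))) - 13*(6 - 2*7) = (-144 - 204)*(-I*sqrt(13)/52) - 13*(6 - 14) = -(-87)*I*sqrt(13)/13 - 13*(-8) = 87*I*sqrt(13)/13 + 104 = 104 + 87*I*sqrt(13)/13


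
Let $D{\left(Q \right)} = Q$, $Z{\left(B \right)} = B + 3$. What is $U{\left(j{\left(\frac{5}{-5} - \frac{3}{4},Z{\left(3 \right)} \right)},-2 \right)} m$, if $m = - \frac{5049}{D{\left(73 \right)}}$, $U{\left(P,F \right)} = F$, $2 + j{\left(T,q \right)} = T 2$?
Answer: $\frac{10098}{73} \approx 138.33$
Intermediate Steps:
$Z{\left(B \right)} = 3 + B$
$j{\left(T,q \right)} = -2 + 2 T$ ($j{\left(T,q \right)} = -2 + T 2 = -2 + 2 T$)
$m = - \frac{5049}{73} \approx -69.164$
$U{\left(j{\left(\frac{5}{-5} - \frac{3}{4},Z{\left(3 \right)} \right)},-2 \right)} m = \left(-2\right) \left(- \frac{5049}{73}\right) = \frac{10098}{73}$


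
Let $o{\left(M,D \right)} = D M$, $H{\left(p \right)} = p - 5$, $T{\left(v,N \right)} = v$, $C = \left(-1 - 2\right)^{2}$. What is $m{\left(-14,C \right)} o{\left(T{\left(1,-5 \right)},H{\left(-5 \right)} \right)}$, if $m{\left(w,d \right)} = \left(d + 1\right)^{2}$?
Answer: $-1000$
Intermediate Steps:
$C = 9$ ($C = \left(-3\right)^{2} = 9$)
$m{\left(w,d \right)} = \left(1 + d\right)^{2}$
$H{\left(p \right)} = -5 + p$
$m{\left(-14,C \right)} o{\left(T{\left(1,-5 \right)},H{\left(-5 \right)} \right)} = \left(1 + 9\right)^{2} \left(-5 - 5\right) 1 = 10^{2} \left(\left(-10\right) 1\right) = 100 \left(-10\right) = -1000$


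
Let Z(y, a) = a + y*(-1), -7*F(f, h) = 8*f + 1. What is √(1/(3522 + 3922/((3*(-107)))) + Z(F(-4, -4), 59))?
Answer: √212135826431935/1971620 ≈ 7.3873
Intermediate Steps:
F(f, h) = -⅐ - 8*f/7 (F(f, h) = -(8*f + 1)/7 = -(1 + 8*f)/7 = -⅐ - 8*f/7)
Z(y, a) = a - y
√(1/(3522 + 3922/((3*(-107)))) + Z(F(-4, -4), 59)) = √(1/(3522 + 3922/((3*(-107)))) + (59 - (-⅐ - 8/7*(-4)))) = √(1/(3522 + 3922/(-321)) + (59 - (-⅐ + 32/7))) = √(1/(3522 + 3922*(-1/321)) + (59 - 1*31/7)) = √(1/(3522 - 3922/321) + (59 - 31/7)) = √(1/(1126640/321) + 382/7) = √(321/1126640 + 382/7) = √(430378727/7886480) = √212135826431935/1971620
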